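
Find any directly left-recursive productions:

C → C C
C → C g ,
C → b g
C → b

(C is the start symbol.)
C → C C: LEFT RECURSIVE (starts with C)
C → C g ,: LEFT RECURSIVE (starts with C)
C → b g: starts with b
C → b: starts with b

The grammar has direct left recursion on: C.

Answer: Yes, C is left-recursive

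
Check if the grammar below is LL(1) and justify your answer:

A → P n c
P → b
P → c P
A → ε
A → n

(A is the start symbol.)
Yes, the grammar is LL(1).

A grammar is LL(1) if for each non-terminal N with multiple productions, the predict sets of those productions are pairwise disjoint, where PREDICT(N → α) = (FIRST(α) \ {ε}) ∪ (FOLLOW(N) if α ⇒* ε).

Relevant sets:
  FIRST(P) = { 'b', 'c' }
  FOLLOW(A) = { $ }

For A:
  PREDICT(A → P n c) = { 'b', 'c' }
  PREDICT(A → ε) = { $ }
  PREDICT(A → n) = { 'n' }
For P:
  PREDICT(P → b) = { 'b' }
  PREDICT(P → c P) = { 'c' }

All predict sets are disjoint. The grammar IS LL(1).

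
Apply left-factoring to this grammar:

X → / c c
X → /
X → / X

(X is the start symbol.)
Left-factoring transforms A → αβ₁ | αβ₂ into A → αA' and A' → β₁ | β₂
(α is the longest common prefix among the alternatives). Repeat until
no nonterminal has two alternatives with a common prefix.

Round 1: X has alternatives sharing prefix '/'. Introduce X': X → / X'
  Add: X' → c c
  Add: X' → ε
  Add: X' → X

No remaining common prefixes — done.

Resulting grammar:
X → / X'
X' → c c
X' → ε
X' → X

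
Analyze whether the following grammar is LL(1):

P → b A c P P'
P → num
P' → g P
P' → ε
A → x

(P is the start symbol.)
No. Predict set conflict for P': { 'g' }

A grammar is LL(1) if for each non-terminal N with multiple productions, the predict sets of those productions are pairwise disjoint, where PREDICT(N → α) = (FIRST(α) \ {ε}) ∪ (FOLLOW(N) if α ⇒* ε).

Relevant sets:
  FOLLOW(P') = { $, 'g' }

For P:
  PREDICT(P → b A c P P') = { 'b' }
  PREDICT(P → num) = { 'num' }
For P':
  PREDICT(P' → g P) = { 'g' }
  PREDICT(P' → ε) = { $, 'g' }
A has a single production, so nothing to check there.

Conflict found: Predict set conflict for P': { 'g' }
The grammar is NOT LL(1).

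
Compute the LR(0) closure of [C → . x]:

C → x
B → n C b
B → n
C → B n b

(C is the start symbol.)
{ [C → . x] }

To compute CLOSURE, for each item [A → α.Bβ] where B is a non-terminal, add [B → .γ] for all productions B → γ; repeat for the newly added items until nothing changes.

Start with: [C → . x]
The dot precedes the terminal x, so nothing is added.

CLOSURE = { [C → . x] }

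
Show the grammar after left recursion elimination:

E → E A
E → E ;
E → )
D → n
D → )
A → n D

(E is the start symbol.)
E → ) E'
E' → A E'
E' → ; E'
E' → ε
D → n
D → )
A → n D

E is directly left-recursive. The standard transformation for
  A → A α₁ | ... | A α_m | β₁ | ... | β_n
is
  A  → β₁ A' | ... | β_n A'
  A' → α₁ A' | ... | α_m A' | ε

E → ) becomes E → ) E'
E → E A becomes E' → A E'
E → E ; becomes E' → ; E'
Add E' → ε

Productions for other non-terminals are unchanged:
  D → n
  D → )
  A → n D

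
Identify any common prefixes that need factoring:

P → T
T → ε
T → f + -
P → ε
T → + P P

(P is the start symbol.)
Left-factoring is needed when two productions for the same non-terminal
share a common prefix on the right-hand side.

Productions for P:
  P → T
  P → ε
Productions for T:
  T → ε
  T → f + -
  T → + P P

No common prefixes found.

Answer: No, left-factoring is not needed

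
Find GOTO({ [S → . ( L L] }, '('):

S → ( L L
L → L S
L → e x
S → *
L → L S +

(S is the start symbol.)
{ [L → . L S +], [L → . L S], [L → . e x], [S → ( . L L] }

GOTO(I, '(') = CLOSURE({ [A → αX.β] : [A → α.Xβ] ∈ I, X = '(' })

Items with dot before '(', with the dot advanced:
  [S → . ( L L] → [S → ( . L L]
Closure of the advanced items:
  [S → ( . L L] has the dot before L: add [L → . L S], [L → . e x], [L → . L S +]

GOTO = { [L → . L S +], [L → . L S], [L → . e x], [S → ( . L L] }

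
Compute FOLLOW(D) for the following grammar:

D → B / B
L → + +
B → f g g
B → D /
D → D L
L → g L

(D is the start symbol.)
{ $, '+', '/', 'g' }

To compute FOLLOW(D), find every occurrence of D on a right-hand side N → α D β: add FIRST(β) \ {ε}, and if β is empty or nullable also add FOLLOW(N). Iterate to a fixed point.

D is the start symbol, so $ ∈ FOLLOW(D).
In B → D /: D is followed by '/', add FIRST('/') \ {ε} = { '/' }
In D → D L: D is followed by L, add FIRST(L) \ {ε} = { '+', 'g' }

Taking the union: FOLLOW(D) = { $, '+', '/', 'g' }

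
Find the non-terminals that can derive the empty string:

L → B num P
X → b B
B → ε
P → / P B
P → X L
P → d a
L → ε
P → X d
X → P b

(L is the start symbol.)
A non-terminal is nullable if it can derive ε (the empty string): either it has an ε-production, or it has a production whose right-hand side consists entirely of nullable non-terminals.

ε-productions: B → ε, L → ε
So B, L are immediately nullable.
No further non-terminal can be added: every production for the remaining non-terminals contains a terminal or a non-nullable non-terminal.
Nullable = { 'B', 'L' }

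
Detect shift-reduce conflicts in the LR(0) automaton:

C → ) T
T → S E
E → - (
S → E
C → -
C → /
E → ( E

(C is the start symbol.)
A shift-reduce conflict occurs when an LR(0) state has both:
  - a complete (reduce) item [A → α .] (dot at the end), and
  - a shift item [B → β . c γ] (dot before a terminal).

Augment with C' → C and build the canonical LR(0) collection (I0 = CLOSURE({[C' → . C]}), then GOTO on every symbol after a dot until no new states appear). It has 13 states:
  I0: { [C → . ) T], [C → . -], [C → . /], [C' → . C] }  — shift
  I1: { [C → ) . T], [E → . ( E], [E → . - (], [S → . E], [T → . S E] }  — shift
  I2: { [C → - .] }  — reduce
  I3: { [C → / .] }  — reduce
  I4: { [C' → C .] }  — accept
  I5: { [E → ( . E], [E → . ( E], [E → . - (] }  — shift
  I6: { [E → - . (] }  — shift
  I7: { [S → E .] }  — reduce
  I8: { [E → . ( E], [E → . - (], [T → S . E] }  — shift
  I9: { [C → ) T .] }  — reduce
  I10: { [T → S E .] }  — reduce
  I11: { [E → - ( .] }  — reduce
  I12: { [E → ( E .] }  — reduce

No state contains both a complete item and a shift item.

Answer: No shift-reduce conflicts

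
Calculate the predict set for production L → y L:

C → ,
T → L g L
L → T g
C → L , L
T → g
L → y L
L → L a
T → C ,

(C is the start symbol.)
PREDICT(L → y L) = (FIRST(RHS) \ {ε}) ∪ (FOLLOW(L) if ε ∈ FIRST(RHS), i.e. RHS ⇒* ε)
FIRST(y L) = { 'y' }
ε ∉ FIRST(y L), so FOLLOW(L) is not added.
PREDICT(L → y L) = { 'y' }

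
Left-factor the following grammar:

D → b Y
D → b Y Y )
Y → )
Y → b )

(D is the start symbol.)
D → b Y D'
D' → ε
D' → Y )
Y → )
Y → b )

Left-factoring transforms A → αβ₁ | αβ₂ into A → αA' and A' → β₁ | β₂
(α is the longest common prefix among the alternatives). Repeat until
no nonterminal has two alternatives with a common prefix.

Round 1: D has alternatives sharing prefix 'b Y'. Introduce D': D → b Y D'
  Add: D' → ε
  Add: D' → Y )

No remaining common prefixes — done.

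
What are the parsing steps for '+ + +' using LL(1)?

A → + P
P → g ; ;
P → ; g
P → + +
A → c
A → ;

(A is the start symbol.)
Stack is shown with the top on the left.

Stack  Input    Action
----------------------
A $    + + + $  output A → + P
+ P $  + + + $  match '+'
P $    + + $    output P → + +
+ + $  + + $    match '+'
+ $    + $      match '+'
$      $        accept

The string is accepted.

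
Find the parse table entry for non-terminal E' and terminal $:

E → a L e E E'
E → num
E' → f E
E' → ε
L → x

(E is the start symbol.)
E' → ε

To find M[E', $], we find productions for E' where $ is in the predict set (PREDICT(N → α) = (FIRST(α) \ {ε}) ∪ (FOLLOW(N) if α ⇒* ε)).

Relevant sets:
  FOLLOW(E') = { $, 'f' }

E' → f E: PREDICT = { 'f' }
E' → ε: PREDICT = { $, 'f' }
  $ is in predict set, so this production goes in M[E', $]

M[E', $] = E' → ε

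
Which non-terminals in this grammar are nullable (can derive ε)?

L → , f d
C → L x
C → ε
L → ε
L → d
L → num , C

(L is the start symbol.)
{ 'C', 'L' }

A non-terminal is nullable if it can derive ε (the empty string): either it has an ε-production, or it has a production whose right-hand side consists entirely of nullable non-terminals.

ε-productions: C → ε, L → ε
So C, L are immediately nullable.
Every non-terminal is now nullable.
Nullable = { 'C', 'L' }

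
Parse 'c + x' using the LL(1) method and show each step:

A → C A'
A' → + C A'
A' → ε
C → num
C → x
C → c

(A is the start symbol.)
LL(1) parsing maintains a stack (initially the start symbol over $) and the input. At each step: if the stack top is a terminal, match it against the current input token; if it is a non-terminal N, replace it with the RHS of M[N, lookahead] (the unique production whose predict set contains the lookahead).

Stack is shown with the top on the left.

Stack     Input    Action
-------------------------
A $       c + x $  output A → C A'
C A' $    c + x $  output C → c
c A' $    c + x $  match 'c'
A' $      + x $    output A' → + C A'
+ C A' $  + x $    match '+'
C A' $    x $      output C → x
x A' $    x $      match 'x'
A' $      $        output A' → ε
$         $        accept

The string is accepted.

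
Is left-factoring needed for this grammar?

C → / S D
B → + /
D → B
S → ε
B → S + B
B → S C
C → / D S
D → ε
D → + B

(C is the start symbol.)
Yes, C has productions with common prefix '/'; B has productions with common prefix 'S'

Left-factoring is needed when two productions for the same non-terminal
share a common prefix on the right-hand side.

Productions for C:
  C → / S D
  C → / D S
Productions for B:
  B → + /
  B → S + B
  B → S C
Productions for D:
  D → B
  D → ε
  D → + B

Found common prefix '/' in productions for C
Found common prefix 'S' in productions for B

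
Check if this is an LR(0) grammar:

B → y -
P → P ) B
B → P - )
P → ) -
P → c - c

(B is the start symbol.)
Yes, the grammar is LR(0)

Augment with B' → B and build the canonical LR(0) collection (I0 = CLOSURE({[B' → . B]}), then GOTO on every symbol after a dot until no new states appear). It has 14 states:
  I0: { [B → . P - )], [B → . y -], [B' → . B], [P → . ) -], [P → . P ) B], [P → . c - c] }  — shift
  I1: { [P → ) . -] }  — shift
  I2: { [B' → B .] }  — accept
  I3: { [B → P . - )], [P → P . ) B] }  — shift
  I4: { [P → c . - c] }  — shift
  I5: { [B → y . -] }  — shift
  I6: { [B → y - .] }  — reduce
  I7: { [P → c - . c] }  — shift
  I8: { [P → c - c .] }  — reduce
  I9: { [B → . P - )], [B → . y -], [P → . ) -], [P → . P ) B], [P → . c - c], [P → P ) . B] }  — shift
  I10: { [B → P - . )] }  — shift
  I11: { [B → P - ) .] }  — reduce
  I12: { [P → P ) B .] }  — reduce
  I13: { [P → ) - .] }  — reduce

Every state is either a pure shift/goto state or contains exactly one complete item and nothing to shift — no conflicts. The grammar is LR(0).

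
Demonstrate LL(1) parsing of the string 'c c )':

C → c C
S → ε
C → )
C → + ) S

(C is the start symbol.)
LL(1) parsing maintains a stack (initially the start symbol over $) and the input. At each step: if the stack top is a terminal, match it against the current input token; if it is a non-terminal N, replace it with the RHS of M[N, lookahead] (the unique production whose predict set contains the lookahead).

Stack is shown with the top on the left.

Stack  Input    Action
----------------------
C $    c c ) $  output C → c C
c C $  c c ) $  match 'c'
C $    c ) $    output C → c C
c C $  c ) $    match 'c'
C $    ) $      output C → )
) $    ) $      match ')'
$      $        accept

The string is accepted.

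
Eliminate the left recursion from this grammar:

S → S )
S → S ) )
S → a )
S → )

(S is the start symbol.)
S is directly left-recursive. The standard transformation for
  A → A α₁ | ... | A α_m | β₁ | ... | β_n
is
  A  → β₁ A' | ... | β_n A'
  A' → α₁ A' | ... | α_m A' | ε

S → a ) becomes S → a ) S'
S → ) becomes S → ) S'
S → S ) becomes S' → ) S'
S → S ) ) becomes S' → ) ) S'
Add S' → ε

Resulting grammar:
S → a ) S'
S → ) S'
S' → ) S'
S' → ) ) S'
S' → ε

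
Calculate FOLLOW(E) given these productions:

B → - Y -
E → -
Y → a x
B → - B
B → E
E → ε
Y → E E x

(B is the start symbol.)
To compute FOLLOW(E), find every occurrence of E on a right-hand side N → α E β: add FIRST(β) \ {ε}, and if β is empty or nullable also add FOLLOW(N). Iterate to a fixed point.

In B → E: E is at the end, add FOLLOW(B)
In Y → E E x: E is followed by E x, add FIRST(E x) \ {ε} = { '-', 'x' }
In Y → E E x: E is followed by x, add FIRST(x) \ {ε} = { 'x' }

The FOLLOW sets referred to above (computed the same way, to a fixed point):
  FOLLOW(B) = { $ }

Taking the union: FOLLOW(E) = { $, '-', 'x' }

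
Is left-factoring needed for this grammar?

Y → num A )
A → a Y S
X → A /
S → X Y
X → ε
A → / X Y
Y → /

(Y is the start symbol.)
Left-factoring is needed when two productions for the same non-terminal
share a common prefix on the right-hand side.

Productions for Y:
  Y → num A )
  Y → /
Productions for A:
  A → a Y S
  A → / X Y
Productions for X:
  X → A /
  X → ε

No common prefixes found.

Answer: No, left-factoring is not needed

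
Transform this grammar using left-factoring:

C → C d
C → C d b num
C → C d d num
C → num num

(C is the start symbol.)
Left-factoring transforms A → αβ₁ | αβ₂ into A → αA' and A' → β₁ | β₂
(α is the longest common prefix among the alternatives). Repeat until
no nonterminal has two alternatives with a common prefix.

Round 1: C has alternatives sharing prefix 'C d'. Introduce C': C → C d C'
  Add: C' → ε
  Add: C' → b num
  Add: C' → d num

No remaining common prefixes — done.

Resulting grammar:
C → C d C'
C' → ε
C' → b num
C' → d num
C → num num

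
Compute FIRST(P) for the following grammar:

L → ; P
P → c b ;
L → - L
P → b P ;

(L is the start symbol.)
{ 'b', 'c' }

From P → c b ;:
  - c is a terminal: add 'c' and stop
From P → b P ;:
  - b is a terminal: add 'b' and stop

Collecting: FIRST(P) = { 'b', 'c' }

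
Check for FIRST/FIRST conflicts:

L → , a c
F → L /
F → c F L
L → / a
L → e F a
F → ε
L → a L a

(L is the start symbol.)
A FIRST/FIRST conflict occurs when two productions N → α and N → β for the same non-terminal have FIRST(α) ∩ FIRST(β) ≠ ∅ (with ε ∈ FIRST of a nullable right-hand side, so two nullable alternatives also conflict).

FIRST sets of the non-terminals at (or reachable through a nullable prefix from) the front of some alternative:
  FIRST(L) = { ',', '/', 'a', 'e' }

Productions for L:
  L → , a c: FIRST = { ',' }
  L → / a: FIRST = { '/' }
  L → e F a: FIRST = { 'e' }
  L → a L a: FIRST = { 'a' }
Productions for F:
  F → L /: FIRST = { ',', '/', 'a', 'e' }
  F → c F L: FIRST = { 'c' }
  F → ε: FIRST = { ε }

All alternatives of each non-terminal have pairwise disjoint FIRST sets.

Answer: No FIRST/FIRST conflicts.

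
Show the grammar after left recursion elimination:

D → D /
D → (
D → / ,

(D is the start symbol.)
D is directly left-recursive. The standard transformation for
  A → A α₁ | ... | A α_m | β₁ | ... | β_n
is
  A  → β₁ A' | ... | β_n A'
  A' → α₁ A' | ... | α_m A' | ε

D → ( becomes D → ( D'
D → / , becomes D → / , D'
D → D / becomes D' → / D'
Add D' → ε

Resulting grammar:
D → ( D'
D → / , D'
D' → / D'
D' → ε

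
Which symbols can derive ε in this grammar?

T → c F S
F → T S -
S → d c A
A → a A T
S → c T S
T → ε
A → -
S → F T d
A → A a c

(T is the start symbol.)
{ 'T' }

A non-terminal is nullable if it can derive ε (the empty string): either it has an ε-production, or it has a production whose right-hand side consists entirely of nullable non-terminals.

ε-productions: T → ε
So T is immediately nullable.
No further non-terminal can be added: every production for the remaining non-terminals contains a terminal or a non-nullable non-terminal.
Nullable = { 'T' }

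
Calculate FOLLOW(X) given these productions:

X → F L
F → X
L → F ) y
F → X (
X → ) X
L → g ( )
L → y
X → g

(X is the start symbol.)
{ $, '(', ')', 'g', 'y' }

To compute FOLLOW(X), find every occurrence of X on a right-hand side N → α X β: add FIRST(β) \ {ε}, and if β is empty or nullable also add FOLLOW(N). Iterate to a fixed point.

X is the start symbol, so $ ∈ FOLLOW(X).
In F → X: X is at the end, add FOLLOW(F)
In F → X (: X is followed by '(', add FIRST('(') \ {ε} = { '(' }
In X → ) X: X is at the end; this adds FOLLOW(X) to itself — nothing new

The FOLLOW sets referred to above (computed the same way, to a fixed point):
  FOLLOW(F) = { ')', 'g', 'y' }

Taking the union: FOLLOW(X) = { $, '(', ')', 'g', 'y' }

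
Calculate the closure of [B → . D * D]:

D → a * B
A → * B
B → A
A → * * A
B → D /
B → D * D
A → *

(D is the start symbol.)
To compute CLOSURE, for each item [A → α.Bβ] where B is a non-terminal, add [B → .γ] for all productions B → γ; repeat for the newly added items until nothing changes.

Start with: [B → . D * D]
  [B → . D * D] has the dot before D: add [D → . a * B]
No further items can be added.

CLOSURE = { [B → . D * D], [D → . a * B] }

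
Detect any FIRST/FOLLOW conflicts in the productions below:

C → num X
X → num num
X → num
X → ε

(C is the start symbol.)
A FIRST/FOLLOW conflict occurs when a non-terminal N has a nullable alternative N → β (β ⇒* ε) and another alternative N → α with FIRST(α) ∩ FOLLOW(N) ≠ ∅: on such a lookahead the parser cannot decide between expanding α and letting N vanish via β.

Nullable non-terminals: X.

X: nullable alternative(s) X → ε; FOLLOW(X) = { $ }
  X → num num: FIRST \ {ε} = { 'num' } — disjoint from FOLLOW(X)
  X → num: FIRST \ {ε} = { 'num' } — disjoint from FOLLOW(X)
  X → ε: FIRST \ {ε} = { } — this is the only nullable alternative, skip

C has no nullable alternative, so no FIRST/FOLLOW check is needed there.

No FIRST/FOLLOW conflicts found.

Answer: No FIRST/FOLLOW conflicts.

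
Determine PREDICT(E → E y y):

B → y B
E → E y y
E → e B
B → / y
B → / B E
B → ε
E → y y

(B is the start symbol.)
PREDICT(E → E y y) = (FIRST(RHS) \ {ε}) ∪ (FOLLOW(E) if ε ∈ FIRST(RHS), i.e. RHS ⇒* ε)
FIRST(E) = { 'e', 'y' }
FIRST(E y y) = { 'e', 'y' }
ε ∉ FIRST(E y y), so FOLLOW(E) is not added.
PREDICT(E → E y y) = { 'e', 'y' }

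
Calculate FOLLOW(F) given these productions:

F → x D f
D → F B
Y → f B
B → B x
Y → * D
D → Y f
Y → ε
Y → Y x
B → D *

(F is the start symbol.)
To compute FOLLOW(F), find every occurrence of F on a right-hand side N → α F β: add FIRST(β) \ {ε}, and if β is empty or nullable also add FOLLOW(N). Iterate to a fixed point.

F is the start symbol, so $ ∈ FOLLOW(F).
In D → F B: F is followed by B, add FIRST(B) \ {ε} = { '*', 'f', 'x' }

Taking the union: FOLLOW(F) = { $, '*', 'f', 'x' }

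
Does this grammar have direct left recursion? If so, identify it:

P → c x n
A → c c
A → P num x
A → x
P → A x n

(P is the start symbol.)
Direct left recursion occurs when N → N α for some non-terminal N (the right-hand side begins with the left-hand side itself).

P → c x n: starts with c
A → c c: starts with c
A → P num x: starts with P
A → x: starts with x
P → A x n: starts with A

No direct left recursion found.

Answer: No direct left recursion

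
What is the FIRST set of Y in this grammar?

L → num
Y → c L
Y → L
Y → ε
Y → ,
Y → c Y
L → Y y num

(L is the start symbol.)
{ ',', 'c', 'num', 'y', ε }

To compute FIRST(Y), examine every production with Y on the left-hand side, reading each right-hand side left to right until a non-nullable symbol is reached.

FIRST sets of the other non-terminals involved (by the same procedure, iterated to a fixed point):
  FIRST(L) = { ',', 'c', 'num', 'y' }

From Y → c L:
  - c is a terminal: add 'c' and stop
From Y → L:
  - L is a non-terminal: add FIRST(L) \ {ε} = { ',', 'c', 'num', 'y' }
    L is not nullable, so stop
From Y → ε:
  - ε-production, so ε ∈ FIRST(Y)
From Y → ,:
  - ',' is a terminal: add ',' and stop
From Y → c Y:
  - c is a terminal: add 'c' and stop

Collecting: FIRST(Y) = { ',', 'c', 'num', 'y', ε }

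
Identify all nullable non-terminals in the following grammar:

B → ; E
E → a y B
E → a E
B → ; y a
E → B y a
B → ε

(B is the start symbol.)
ε-productions: B → ε
So B is immediately nullable.
No further non-terminal can be added: every production for the remaining non-terminals contains a terminal or a non-nullable non-terminal.
Nullable = { 'B' }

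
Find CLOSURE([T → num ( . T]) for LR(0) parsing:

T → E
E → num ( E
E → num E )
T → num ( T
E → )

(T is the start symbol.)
{ [E → . )], [E → . num ( E], [E → . num E )], [T → . E], [T → . num ( T], [T → num ( . T] }

To compute CLOSURE, for each item [A → α.Bβ] where B is a non-terminal, add [B → .γ] for all productions B → γ; repeat for the newly added items until nothing changes.

Start with: [T → num ( . T]
  [T → num ( . T] has the dot before T: add [T → . E], [T → . num ( T]
  [T → . E] has the dot before E: add [E → . num ( E], [E → . num E )], [E → . )]
No further items can be added.

CLOSURE = { [E → . )], [E → . num ( E], [E → . num E )], [T → . E], [T → . num ( T], [T → num ( . T] }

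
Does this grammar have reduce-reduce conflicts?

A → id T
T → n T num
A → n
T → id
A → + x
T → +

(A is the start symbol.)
No reduce-reduce conflicts

A reduce-reduce conflict occurs when an LR(0) state has two complete items [A → α .] and [B → β .] — both call for a reduction, and with no lookahead the parser cannot choose between them.

Augment with A' → A and build the canonical LR(0) collection (I0 = CLOSURE({[A' → . A]}), then GOTO on every symbol after a dot until no new states appear). It has 12 states:
  I0: { [A → . + x], [A → . id T], [A → . n], [A' → . A] }  — shift
  I1: { [A → + . x] }  — shift
  I2: { [A' → A .] }  — accept
  I3: { [A → id . T], [T → . +], [T → . id], [T → . n T num] }  — shift
  I4: { [A → n .] }  — reduce
  I5: { [T → + .] }  — reduce
  I6: { [A → id T .] }  — reduce
  I7: { [T → id .] }  — reduce
  I8: { [T → . +], [T → . id], [T → . n T num], [T → n . T num] }  — shift
  I9: { [T → n T . num] }  — shift
  I10: { [T → n T num .] }  — reduce
  I11: { [A → + x .] }  — reduce

No state contains more than one complete item.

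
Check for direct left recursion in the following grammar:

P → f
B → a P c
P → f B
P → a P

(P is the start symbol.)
P → f: starts with f
B → a P c: starts with a
P → f B: starts with f
P → a P: starts with a

No direct left recursion found.

Answer: No direct left recursion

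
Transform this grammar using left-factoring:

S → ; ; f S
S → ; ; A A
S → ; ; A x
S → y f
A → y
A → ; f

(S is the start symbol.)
Left-factoring transforms A → αβ₁ | αβ₂ into A → αA' and A' → β₁ | β₂
(α is the longest common prefix among the alternatives). Repeat until
no nonterminal has two alternatives with a common prefix.

Round 1: S has alternatives sharing prefix '; ;'. Introduce S': S → ; ; S'
  Add: S' → f S
  Add: S' → A A
  Add: S' → A x

Round 2: S' has alternatives sharing prefix 'A'. Introduce S'': S' → A S''
  Add: S'' → A
  Add: S'' → x

No remaining common prefixes — done.

Resulting grammar:
S → ; ; S'
S' → f S
S' → A S''
S'' → A
S'' → x
S → y f
A → y
A → ; f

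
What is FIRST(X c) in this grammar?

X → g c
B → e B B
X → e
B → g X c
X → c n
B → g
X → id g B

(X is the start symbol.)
{ 'c', 'e', 'g', 'id' }

FIRST sets of the non-terminals involved (from the grammar, by fixed-point iteration):
  FIRST(X) = { 'c', 'e', 'g', 'id' }

To compute FIRST(X c), process the symbols left to right:
Symbol X is a non-terminal. Add FIRST(X) \ {ε} = { 'c', 'e', 'g', 'id' }
X is not nullable (ε ∉ FIRST(X)), so stop here.
FIRST(X c) = { 'c', 'e', 'g', 'id' }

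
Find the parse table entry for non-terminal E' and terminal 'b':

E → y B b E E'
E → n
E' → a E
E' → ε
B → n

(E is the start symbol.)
Empty (error entry)

To find M[E', 'b'], we find productions for E' where 'b' is in the predict set (PREDICT(N → α) = (FIRST(α) \ {ε}) ∪ (FOLLOW(N) if α ⇒* ε)).

Relevant sets:
  FOLLOW(E') = { $, 'a' }

E' → a E: PREDICT = { 'a' }
E' → ε: PREDICT = { $, 'a' }

M[E', 'b'] is empty (no production applies)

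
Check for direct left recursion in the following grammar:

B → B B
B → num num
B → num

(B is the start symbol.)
Direct left recursion occurs when N → N α for some non-terminal N (the right-hand side begins with the left-hand side itself).

B → B B: LEFT RECURSIVE (starts with B)
B → num num: starts with num
B → num: starts with num

The grammar has direct left recursion on: B.

Answer: Yes, B is left-recursive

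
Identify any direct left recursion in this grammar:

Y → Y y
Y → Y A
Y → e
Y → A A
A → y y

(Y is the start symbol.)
Yes, Y is left-recursive

Direct left recursion occurs when N → N α for some non-terminal N (the right-hand side begins with the left-hand side itself).

Y → Y y: LEFT RECURSIVE (starts with Y)
Y → Y A: LEFT RECURSIVE (starts with Y)
Y → e: starts with e
Y → A A: starts with A
A → y y: starts with y

The grammar has direct left recursion on: Y.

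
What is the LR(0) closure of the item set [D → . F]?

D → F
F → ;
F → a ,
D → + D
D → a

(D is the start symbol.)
{ [D → . F], [F → . ;], [F → . a ,] }

To compute CLOSURE, for each item [A → α.Bβ] where B is a non-terminal, add [B → .γ] for all productions B → γ; repeat for the newly added items until nothing changes.

Start with: [D → . F]
  [D → . F] has the dot before F: add [F → . ;], [F → . a ,]
No further items can be added.

CLOSURE = { [D → . F], [F → . ;], [F → . a ,] }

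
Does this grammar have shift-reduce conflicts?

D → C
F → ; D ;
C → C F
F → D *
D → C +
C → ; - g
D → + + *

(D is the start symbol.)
A shift-reduce conflict occurs when an LR(0) state has both:
  - a complete (reduce) item [A → α .] (dot at the end), and
  - a shift item [B → β . c γ] (dot before a terminal).

Augment with D' → D and build the canonical LR(0) collection (I0 = CLOSURE({[D' → . D]}), then GOTO on every symbol after a dot until no new states appear). It has 16 states:
  I0: { [C → . ; - g], [C → . C F], [D → . + + *], [D → . C +], [D → . C], [D' → . D] }  — shift
  I1: { [D → + . + *] }  — shift
  I2: { [C → ; . - g] }  — shift
  I3: { [C → . ; - g], [C → . C F], [C → C . F], [D → . + + *], [D → . C +], [D → . C], [D → C . +], [D → C .], [F → . ; D ;], [F → . D *] }  — shift, reduce
  I4: { [D' → D .] }  — accept
  I5: { [D → + . + *], [D → C + .] }  — shift, reduce
  I6: { [C → . ; - g], [C → . C F], [C → ; . - g], [D → . + + *], [D → . C +], [D → . C], [F → ; . D ;] }  — shift
  I7: { [F → D . *] }  — shift
  I8: { [C → C F .] }  — reduce
  I9: { [F → D * .] }  — reduce
  I10: { [C → ; - . g] }  — shift
  I11: { [F → ; D . ;] }  — shift
  I12: { [F → ; D ; .] }  — reduce
  I13: { [C → ; - g .] }  — reduce
  I14: { [D → + + . *] }  — shift
  I15: { [D → + + * .] }  — reduce

I3 contains reduce item [D → C .] and shift items [C → . ; - g], [D → . + + *], [D → C . +], [F → . ; D ;] — shift-reduce conflict.
I5 contains reduce item [D → C + .] and shift item [D → + . + *] — shift-reduce conflict.

Answer: Yes — I3: [D → C .] vs [C → . ; - g]; I5: [D → C + .] vs [D → + . + *]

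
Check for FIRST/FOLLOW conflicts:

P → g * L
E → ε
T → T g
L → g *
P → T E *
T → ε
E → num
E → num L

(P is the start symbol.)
A FIRST/FOLLOW conflict occurs when a non-terminal N has a nullable alternative N → β (β ⇒* ε) and another alternative N → α with FIRST(α) ∩ FOLLOW(N) ≠ ∅: on such a lookahead the parser cannot decide between expanding α and letting N vanish via β.

Nullable non-terminals: E, T.
FIRST sets used below: FIRST(T) = { 'g', ε }

E: nullable alternative(s) E → ε; FOLLOW(E) = { '*' }
  E → ε: FIRST \ {ε} = { } — this is the only nullable alternative, skip
  E → num: FIRST \ {ε} = { 'num' } — disjoint from FOLLOW(E)
  E → num L: FIRST \ {ε} = { 'num' } — disjoint from FOLLOW(E)

T: nullable alternative(s) T → ε; FOLLOW(T) = { '*', 'g', 'num' }
  T → T g: FIRST \ {ε} = { 'g' } — overlaps FOLLOW(T) on { 'g' }: CONFLICT
  T → ε: FIRST \ {ε} = { } — this is the only nullable alternative, skip

L, P have no nullable alternative, so no FIRST/FOLLOW check is needed there.

So the grammar has 1 FIRST/FOLLOW conflict (marked CONFLICT above).

Answer: Yes. T → T g with FOLLOW(T) on { 'g' }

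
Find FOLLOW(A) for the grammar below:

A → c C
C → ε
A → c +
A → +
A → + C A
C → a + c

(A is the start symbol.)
{ $ }

A is the start symbol, so $ ∈ FOLLOW(A).
In A → + C A: A is at the end; this adds FOLLOW(A) to itself — nothing new

Taking the union: FOLLOW(A) = { $ }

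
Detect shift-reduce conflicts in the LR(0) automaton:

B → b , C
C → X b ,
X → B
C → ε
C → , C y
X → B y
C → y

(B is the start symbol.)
Yes — I3: [C → .] vs [B → . b , C]; I4: [C → .] vs [B → . b , C]; I5: [X → B .] vs [X → B . y]

A shift-reduce conflict occurs when an LR(0) state has both:
  - a complete (reduce) item [A → α .] (dot at the end), and
  - a shift item [B → β . c γ] (dot before a terminal).

Augment with B' → B and build the canonical LR(0) collection (I0 = CLOSURE({[B' → . B]}), then GOTO on every symbol after a dot until no new states appear). It has 14 states:
  I0: { [B → . b , C], [B' → . B] }  — shift
  I1: { [B' → B .] }  — accept
  I2: { [B → b . , C] }  — shift
  I3: { [B → . b , C], [B → b , . C], [C → . , C y], [C → . X b ,], [C → . y], [C → .], [X → . B y], [X → . B] }  — shift, reduce
  I4: { [B → . b , C], [C → , . C y], [C → . , C y], [C → . X b ,], [C → . y], [C → .], [X → . B y], [X → . B] }  — shift, reduce
  I5: { [X → B . y], [X → B .] }  — shift, reduce
  I6: { [B → b , C .] }  — reduce
  I7: { [C → X . b ,] }  — shift
  I8: { [C → y .] }  — reduce
  I9: { [C → X b . ,] }  — shift
  I10: { [C → X b , .] }  — reduce
  I11: { [X → B y .] }  — reduce
  I12: { [C → , C . y] }  — shift
  I13: { [C → , C y .] }  — reduce

I3 contains reduce item [C → .] and shift items [B → . b , C], [C → . , C y], [C → . y] — shift-reduce conflict.
I4 contains reduce item [C → .] and shift items [B → . b , C], [C → . , C y], [C → . y] — shift-reduce conflict.
I5 contains reduce item [X → B .] and shift item [X → B . y] — shift-reduce conflict.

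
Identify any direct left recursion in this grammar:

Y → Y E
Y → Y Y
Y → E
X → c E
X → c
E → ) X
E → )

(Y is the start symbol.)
Yes, Y is left-recursive

Y → Y E: LEFT RECURSIVE (starts with Y)
Y → Y Y: LEFT RECURSIVE (starts with Y)
Y → E: starts with E
X → c E: starts with c
X → c: starts with c
E → ) X: starts with ')'
E → ): starts with ')'

The grammar has direct left recursion on: Y.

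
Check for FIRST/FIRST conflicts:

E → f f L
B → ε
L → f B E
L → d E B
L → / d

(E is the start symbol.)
No FIRST/FIRST conflicts.

A FIRST/FIRST conflict occurs when two productions N → α and N → β for the same non-terminal have FIRST(α) ∩ FIRST(β) ≠ ∅ (with ε ∈ FIRST of a nullable right-hand side, so two nullable alternatives also conflict).

Productions for L:
  L → f B E: FIRST = { 'f' }
  L → d E B: FIRST = { 'd' }
  L → / d: FIRST = { '/' }
E, B have only one production, so no FIRST/FIRST conflict is possible there.

All alternatives of each non-terminal have pairwise disjoint FIRST sets.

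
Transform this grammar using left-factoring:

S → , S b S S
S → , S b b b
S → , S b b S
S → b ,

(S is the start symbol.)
S → , S b S'
S' → S S
S' → b S''
S'' → b
S'' → S
S → b ,

Left-factoring transforms A → αβ₁ | αβ₂ into A → αA' and A' → β₁ | β₂
(α is the longest common prefix among the alternatives). Repeat until
no nonterminal has two alternatives with a common prefix.

Round 1: S has alternatives sharing prefix ', S b'. Introduce S': S → , S b S'
  Add: S' → S S
  Add: S' → b b
  Add: S' → b S

Round 2: S' has alternatives sharing prefix 'b'. Introduce S'': S' → b S''
  Add: S'' → b
  Add: S'' → S

No remaining common prefixes — done.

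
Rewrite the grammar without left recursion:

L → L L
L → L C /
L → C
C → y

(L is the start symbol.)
L is directly left-recursive. The standard transformation for
  A → A α₁ | ... | A α_m | β₁ | ... | β_n
is
  A  → β₁ A' | ... | β_n A'
  A' → α₁ A' | ... | α_m A' | ε

L → C becomes L → C L'
L → L L becomes L' → L L'
L → L C / becomes L' → C / L'
Add L' → ε

Productions for other non-terminals are unchanged:
  C → y

Resulting grammar:
L → C L'
L' → L L'
L' → C / L'
L' → ε
C → y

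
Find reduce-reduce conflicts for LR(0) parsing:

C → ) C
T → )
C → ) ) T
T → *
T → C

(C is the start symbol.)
Yes — I7: [C → ) C .] vs [T → C .]

A reduce-reduce conflict occurs when an LR(0) state has two complete items [A → α .] and [B → β .] — both call for a reduction, and with no lookahead the parser cannot choose between them.

Augment with C' → C and build the canonical LR(0) collection (I0 = CLOSURE({[C' → . C]}), then GOTO on every symbol after a dot until no new states appear). It has 9 states:
  I0: { [C → . ) ) T], [C → . ) C], [C' → . C] }  — shift
  I1: { [C → ) . ) T], [C → ) . C], [C → . ) ) T], [C → . ) C] }  — shift
  I2: { [C' → C .] }  — accept
  I3: { [C → ) ) . T], [C → ) . ) T], [C → ) . C], [C → . ) ) T], [C → . ) C], [T → . )], [T → . *], [T → . C] }  — shift
  I4: { [C → ) C .] }  — reduce
  I5: { [C → ) ) . T], [C → ) . ) T], [C → ) . C], [C → . ) ) T], [C → . ) C], [T → ) .], [T → . )], [T → . *], [T → . C] }  — shift, reduce
  I6: { [T → * .] }  — reduce
  I7: { [C → ) C .], [T → C .] }  — 2 reduces
  I8: { [C → ) ) T .] }  — reduce

I7 contains complete items [C → ) C .], [T → C .] — reduce-reduce conflict.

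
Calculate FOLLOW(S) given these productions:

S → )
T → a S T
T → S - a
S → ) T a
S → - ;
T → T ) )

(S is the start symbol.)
To compute FOLLOW(S), find every occurrence of S on a right-hand side N → α S β: add FIRST(β) \ {ε}, and if β is empty or nullable also add FOLLOW(N). Iterate to a fixed point.

S is the start symbol, so $ ∈ FOLLOW(S).
In T → a S T: S is followed by T, add FIRST(T) \ {ε} = { ')', '-', 'a' }
In T → S - a: S is followed by '-' a, add FIRST('-' a) \ {ε} = { '-' }

Taking the union: FOLLOW(S) = { $, ')', '-', 'a' }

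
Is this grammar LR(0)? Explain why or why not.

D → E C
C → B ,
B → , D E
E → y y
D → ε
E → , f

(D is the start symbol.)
Augment with D' → D and build the canonical LR(0) collection (I0 = CLOSURE({[D' → . D]}), then GOTO on every symbol after a dot until no new states appear). It has 13 states:
  I0: { [D → . E C], [D → .], [D' → . D], [E → . , f], [E → . y y] }  — shift, reduce
  I1: { [E → , . f] }  — shift
  I2: { [D' → D .] }  — accept
  I3: { [B → . , D E], [C → . B ,], [D → E . C] }  — shift
  I4: { [E → y . y] }  — shift
  I5: { [E → y y .] }  — reduce
  I6: { [B → , . D E], [D → . E C], [D → .], [E → . , f], [E → . y y] }  — shift, reduce
  I7: { [C → B . ,] }  — shift
  I8: { [D → E C .] }  — reduce
  I9: { [C → B , .] }  — reduce
  I10: { [B → , D . E], [E → . , f], [E → . y y] }  — shift
  I11: { [B → , D E .] }  — reduce
  I12: { [E → , f .] }  — reduce

Conflict in state I0:
  Shift-reduce conflict between [D → .] and [E → . , f]
So the grammar is NOT LR(0).

Answer: No. Shift-reduce conflict between [D → .] and [E → . , f]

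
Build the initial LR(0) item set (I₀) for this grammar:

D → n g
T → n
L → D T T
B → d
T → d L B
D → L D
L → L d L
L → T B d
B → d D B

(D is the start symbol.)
First, augment the grammar with D' → D
I₀ = CLOSURE({ [D' → . D] }):
  [D' → . D] has the dot before D: add [D → . n g], [D → . L D]
  [D → . L D] has the dot before L: add [L → . D T T], [L → . L d L], [L → . T B d]
  [L → . T B d] has the dot before T: add [T → . n], [T → . d L B]
No further items can be added.

I₀ = { [D → . L D], [D → . n g], [D' → . D], [L → . D T T], [L → . L d L], [L → . T B d], [T → . d L B], [T → . n] }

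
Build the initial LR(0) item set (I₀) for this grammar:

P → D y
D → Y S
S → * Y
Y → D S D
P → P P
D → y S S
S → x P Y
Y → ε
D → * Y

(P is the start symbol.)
First, augment the grammar with P' → P
I₀ = CLOSURE({ [P' → . P] }):
  [P' → . P] has the dot before P: add [P → . D y], [P → . P P]
  [P → . D y] has the dot before D: add [D → . Y S], [D → . y S S], [D → . * Y]
  [D → . Y S] has the dot before Y: add [Y → . D S D], [Y → .]
No further items can be added.

I₀ = { [D → . * Y], [D → . Y S], [D → . y S S], [P → . D y], [P → . P P], [P' → . P], [Y → . D S D], [Y → .] }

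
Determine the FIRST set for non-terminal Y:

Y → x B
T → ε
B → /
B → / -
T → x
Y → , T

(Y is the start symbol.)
{ ',', 'x' }

From Y → x B:
  - x is a terminal: add 'x' and stop
From Y → , T:
  - ',' is a terminal: add ',' and stop

Collecting: FIRST(Y) = { ',', 'x' }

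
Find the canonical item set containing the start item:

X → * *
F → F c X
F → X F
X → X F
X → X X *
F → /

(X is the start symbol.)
{ [X → . * *], [X → . X F], [X → . X X *], [X' → . X] }

First, augment the grammar with X' → X
I₀ = CLOSURE({ [X' → . X] }):
  [X' → . X] has the dot before X: add [X → . * *], [X → . X F], [X → . X X *]
No further items can be added.

I₀ = { [X → . * *], [X → . X F], [X → . X X *], [X' → . X] }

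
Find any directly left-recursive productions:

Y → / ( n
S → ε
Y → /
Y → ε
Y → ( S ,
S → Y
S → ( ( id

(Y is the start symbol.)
No direct left recursion

Direct left recursion occurs when N → N α for some non-terminal N (the right-hand side begins with the left-hand side itself).

Y → / ( n: starts with '/'
S → ε: starts with ε
Y → /: starts with '/'
Y → ε: starts with ε
Y → ( S ,: starts with '('
S → Y: starts with Y
S → ( ( id: starts with '('

No direct left recursion found.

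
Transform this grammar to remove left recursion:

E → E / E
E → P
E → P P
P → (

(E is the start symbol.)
E → P E'
E → P P E'
E' → / E E'
E' → ε
P → (

E is directly left-recursive. The standard transformation for
  A → A α₁ | ... | A α_m | β₁ | ... | β_n
is
  A  → β₁ A' | ... | β_n A'
  A' → α₁ A' | ... | α_m A' | ε

E → P becomes E → P E'
E → P P becomes E → P P E'
E → E / E becomes E' → / E E'
Add E' → ε

Productions for other non-terminals are unchanged:
  P → (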